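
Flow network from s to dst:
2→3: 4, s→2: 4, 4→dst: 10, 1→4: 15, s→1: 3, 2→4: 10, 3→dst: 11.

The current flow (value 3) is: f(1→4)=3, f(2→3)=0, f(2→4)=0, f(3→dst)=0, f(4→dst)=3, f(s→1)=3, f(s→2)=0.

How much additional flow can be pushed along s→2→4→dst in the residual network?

Residual capacities along the path: s→2: 4, 2→4: 10, 4→dst: 7.
Minimum is 4.

4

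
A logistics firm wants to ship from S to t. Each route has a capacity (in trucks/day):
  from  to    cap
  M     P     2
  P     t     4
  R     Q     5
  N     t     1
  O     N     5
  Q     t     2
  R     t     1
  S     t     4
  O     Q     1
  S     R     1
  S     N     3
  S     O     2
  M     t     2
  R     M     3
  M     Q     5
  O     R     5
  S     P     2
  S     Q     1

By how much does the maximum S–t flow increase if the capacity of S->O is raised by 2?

Original max flow = 11.
After raising cap(S->O), augmenting paths through that edge carry 2 more units.
New max flow = 13. Increase = 2.

2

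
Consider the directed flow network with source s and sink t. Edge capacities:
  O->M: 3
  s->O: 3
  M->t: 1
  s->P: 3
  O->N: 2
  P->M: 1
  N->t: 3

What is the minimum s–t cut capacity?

Max flow = 3 (via 2 augmenting paths).
In the residual at optimum, the set reachable from s is {M, O, P, s}.
Cut edges: O->N (cap 2), M->t (cap 1). Sum = 3.

3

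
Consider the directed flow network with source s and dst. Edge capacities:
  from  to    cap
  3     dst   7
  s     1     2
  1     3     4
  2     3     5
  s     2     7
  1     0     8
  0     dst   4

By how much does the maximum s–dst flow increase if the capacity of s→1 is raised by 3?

Original max flow = 7.
After raising cap(s→1), augmenting paths through that edge carry 3 more units.
New max flow = 10. Increase = 3.

3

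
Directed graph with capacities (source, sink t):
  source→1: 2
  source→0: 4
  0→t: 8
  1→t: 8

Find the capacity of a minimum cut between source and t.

6

Max flow = 6 (via 2 augmenting paths).
In the residual at optimum, the set reachable from source is {source}.
Cut edges: source→1 (cap 2), source→0 (cap 4). Sum = 6.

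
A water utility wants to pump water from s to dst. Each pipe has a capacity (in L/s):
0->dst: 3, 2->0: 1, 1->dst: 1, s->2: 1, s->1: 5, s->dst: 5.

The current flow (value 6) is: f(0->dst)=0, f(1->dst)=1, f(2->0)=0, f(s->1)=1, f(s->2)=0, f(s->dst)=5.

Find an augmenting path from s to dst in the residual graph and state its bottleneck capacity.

s->2->0->dst, bottleneck 1

Residual along s->2->0->dst: s->2: 1, 2->0: 1, 0->dst: 3.
Bottleneck = min = 1.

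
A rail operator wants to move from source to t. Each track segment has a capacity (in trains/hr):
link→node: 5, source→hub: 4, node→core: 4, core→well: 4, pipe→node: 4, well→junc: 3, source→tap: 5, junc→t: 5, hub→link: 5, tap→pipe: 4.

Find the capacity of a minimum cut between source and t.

Max flow = 3 (via 1 augmenting path).
In the residual at optimum, the set reachable from source is {core, hub, link, node, pipe, source, tap, well}.
Cut edges: well→junc (cap 3). Sum = 3.

3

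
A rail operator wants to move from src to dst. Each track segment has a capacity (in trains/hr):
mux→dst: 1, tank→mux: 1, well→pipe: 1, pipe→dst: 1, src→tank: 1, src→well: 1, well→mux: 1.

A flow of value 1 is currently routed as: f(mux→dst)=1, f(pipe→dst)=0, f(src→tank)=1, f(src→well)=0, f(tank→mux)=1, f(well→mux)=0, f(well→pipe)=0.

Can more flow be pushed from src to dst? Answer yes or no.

Yes

Residual path src→well→pipe→dst has bottleneck 1 > 0.
Pushing 1 along it raises the flow to 2, so the given flow is not maximum.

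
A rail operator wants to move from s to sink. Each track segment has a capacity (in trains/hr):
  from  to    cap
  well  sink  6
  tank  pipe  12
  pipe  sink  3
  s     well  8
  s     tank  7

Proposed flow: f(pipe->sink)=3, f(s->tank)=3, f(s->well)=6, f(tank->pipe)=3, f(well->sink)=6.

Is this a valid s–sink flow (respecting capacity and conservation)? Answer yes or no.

Every edge has 0 ≤ f(e) ≤ cap(e).
At each intermediate node, inflow equals outflow.

Yes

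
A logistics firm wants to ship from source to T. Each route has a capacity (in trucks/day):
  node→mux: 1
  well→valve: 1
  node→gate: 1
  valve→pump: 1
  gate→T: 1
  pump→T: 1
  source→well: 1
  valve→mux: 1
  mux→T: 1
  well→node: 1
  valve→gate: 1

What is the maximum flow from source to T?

1

Augment source→well→node→mux→T: bottleneck 1. Total 1.
No augmenting path remains in the residual graph.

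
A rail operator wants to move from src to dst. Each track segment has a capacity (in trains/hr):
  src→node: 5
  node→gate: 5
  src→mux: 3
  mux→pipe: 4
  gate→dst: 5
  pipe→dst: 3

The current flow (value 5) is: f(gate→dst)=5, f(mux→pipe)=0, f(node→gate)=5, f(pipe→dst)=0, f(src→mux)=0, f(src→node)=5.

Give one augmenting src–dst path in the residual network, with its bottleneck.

Residual along src→mux→pipe→dst: src→mux: 3, mux→pipe: 4, pipe→dst: 3.
Bottleneck = min = 3.

src→mux→pipe→dst, bottleneck 3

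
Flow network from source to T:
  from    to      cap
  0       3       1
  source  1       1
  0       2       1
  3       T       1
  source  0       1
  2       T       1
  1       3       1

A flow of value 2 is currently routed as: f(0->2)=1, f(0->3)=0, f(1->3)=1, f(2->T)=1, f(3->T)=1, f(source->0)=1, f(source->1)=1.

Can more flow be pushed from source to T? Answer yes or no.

No

Residual reachable from source: {source}; T is not reachable.
Saturated cut: source->0, source->1 with total capacity 2 = current flow value. Flow is maximum.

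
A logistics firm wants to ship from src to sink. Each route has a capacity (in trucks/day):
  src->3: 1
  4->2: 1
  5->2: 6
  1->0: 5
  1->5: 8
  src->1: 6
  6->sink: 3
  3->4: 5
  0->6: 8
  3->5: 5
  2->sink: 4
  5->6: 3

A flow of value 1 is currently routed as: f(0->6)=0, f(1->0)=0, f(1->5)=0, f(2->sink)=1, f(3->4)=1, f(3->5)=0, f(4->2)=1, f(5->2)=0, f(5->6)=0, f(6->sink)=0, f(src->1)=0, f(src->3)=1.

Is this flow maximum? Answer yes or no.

Residual path src->1->5->2->sink has bottleneck 3 > 0.
Pushing 3 along it raises the flow to 4, so the given flow is not maximum.

No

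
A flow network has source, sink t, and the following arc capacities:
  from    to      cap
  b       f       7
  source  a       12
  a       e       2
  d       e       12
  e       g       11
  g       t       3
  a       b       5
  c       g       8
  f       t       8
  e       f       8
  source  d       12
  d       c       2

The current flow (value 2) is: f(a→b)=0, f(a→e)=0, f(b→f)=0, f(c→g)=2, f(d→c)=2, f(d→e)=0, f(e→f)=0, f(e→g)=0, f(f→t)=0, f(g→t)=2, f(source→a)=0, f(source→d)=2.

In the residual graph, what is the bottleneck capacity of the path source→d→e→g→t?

Residual capacities along the path: source→d: 10, d→e: 12, e→g: 11, g→t: 1.
Minimum is 1.

1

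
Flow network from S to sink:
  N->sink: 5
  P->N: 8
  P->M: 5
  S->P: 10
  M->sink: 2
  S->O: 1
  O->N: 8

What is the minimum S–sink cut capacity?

7

Max flow = 7 (via 2 augmenting paths).
In the residual at optimum, the set reachable from S is {M, N, O, P, S}.
Cut edges: M->sink (cap 2), N->sink (cap 5). Sum = 7.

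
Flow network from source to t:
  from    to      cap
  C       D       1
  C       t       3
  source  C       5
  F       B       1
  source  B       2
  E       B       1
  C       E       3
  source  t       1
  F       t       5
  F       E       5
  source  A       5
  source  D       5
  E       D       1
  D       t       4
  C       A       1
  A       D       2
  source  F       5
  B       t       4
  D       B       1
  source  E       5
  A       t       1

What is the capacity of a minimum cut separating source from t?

18

Max flow = 18 (via 8 augmenting paths).
In the residual at optimum, the set reachable from source is {A, C, D, E, source}.
Cut edges: source->F (cap 5), source->B (cap 2), source->t (cap 1), C->t (cap 3), A->t (cap 1), E->B (cap 1), D->B (cap 1), D->t (cap 4). Sum = 18.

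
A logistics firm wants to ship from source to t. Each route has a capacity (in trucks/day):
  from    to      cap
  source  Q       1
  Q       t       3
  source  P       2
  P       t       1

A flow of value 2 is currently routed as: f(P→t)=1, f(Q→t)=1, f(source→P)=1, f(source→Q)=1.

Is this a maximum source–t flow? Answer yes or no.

Residual reachable from source: {P, source}; t is not reachable.
Saturated cut: source→Q, P→t with total capacity 2 = current flow value. Flow is maximum.

Yes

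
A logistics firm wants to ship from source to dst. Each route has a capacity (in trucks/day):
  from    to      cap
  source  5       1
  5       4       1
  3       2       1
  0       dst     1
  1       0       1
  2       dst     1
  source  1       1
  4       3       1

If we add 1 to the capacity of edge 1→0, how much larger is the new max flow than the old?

Original max flow = 2.
Edge 1→0 does not cross the min cut (source side {source}), so extra capacity there cannot help.
New max flow = 2. Increase = 0.

0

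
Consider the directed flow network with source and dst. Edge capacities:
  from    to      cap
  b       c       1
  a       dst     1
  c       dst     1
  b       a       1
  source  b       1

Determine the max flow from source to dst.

Augment source->b->c->dst: bottleneck 1. Total 1.
No augmenting path remains in the residual graph.

1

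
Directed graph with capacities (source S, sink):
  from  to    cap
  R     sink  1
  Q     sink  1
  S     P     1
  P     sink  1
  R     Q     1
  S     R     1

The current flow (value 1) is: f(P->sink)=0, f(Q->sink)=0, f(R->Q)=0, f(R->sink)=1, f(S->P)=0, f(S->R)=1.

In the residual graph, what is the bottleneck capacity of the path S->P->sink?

Residual capacities along the path: S->P: 1, P->sink: 1.
Minimum is 1.

1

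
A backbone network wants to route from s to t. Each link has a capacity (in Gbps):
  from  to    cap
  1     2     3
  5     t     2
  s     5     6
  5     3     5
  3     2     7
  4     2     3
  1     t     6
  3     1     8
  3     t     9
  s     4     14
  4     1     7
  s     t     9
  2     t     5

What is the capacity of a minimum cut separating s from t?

Max flow = 25 (via 6 augmenting paths).
In the residual at optimum, the set reachable from s is {4, s}.
Cut edges: s→5 (cap 6), s→t (cap 9), 4→1 (cap 7), 4→2 (cap 3). Sum = 25.

25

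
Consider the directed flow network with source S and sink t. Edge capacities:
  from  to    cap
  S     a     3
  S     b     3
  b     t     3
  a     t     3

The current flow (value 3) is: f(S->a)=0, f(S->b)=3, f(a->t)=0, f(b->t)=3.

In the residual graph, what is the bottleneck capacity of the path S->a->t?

3

Residual capacities along the path: S->a: 3, a->t: 3.
Minimum is 3.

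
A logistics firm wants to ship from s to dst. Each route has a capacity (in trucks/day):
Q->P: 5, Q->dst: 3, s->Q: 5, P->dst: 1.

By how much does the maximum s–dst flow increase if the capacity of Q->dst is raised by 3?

Original max flow = 4.
After raising cap(Q->dst), augmenting paths through that edge carry 1 more unit.
New max flow = 5. Increase = 1.

1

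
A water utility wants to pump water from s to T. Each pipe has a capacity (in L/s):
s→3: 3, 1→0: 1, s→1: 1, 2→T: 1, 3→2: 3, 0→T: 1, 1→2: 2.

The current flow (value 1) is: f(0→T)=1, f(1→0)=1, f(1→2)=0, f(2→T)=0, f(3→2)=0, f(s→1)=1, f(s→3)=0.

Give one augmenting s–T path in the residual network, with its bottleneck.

Residual along s→3→2→T: s→3: 3, 3→2: 3, 2→T: 1.
Bottleneck = min = 1.

s→3→2→T, bottleneck 1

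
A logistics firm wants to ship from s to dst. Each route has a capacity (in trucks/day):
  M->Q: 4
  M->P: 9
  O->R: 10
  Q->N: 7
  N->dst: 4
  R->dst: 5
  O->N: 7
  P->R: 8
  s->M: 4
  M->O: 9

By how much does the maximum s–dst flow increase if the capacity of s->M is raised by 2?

2

Original max flow = 4.
After raising cap(s->M), augmenting paths through that edge carry 2 more units.
New max flow = 6. Increase = 2.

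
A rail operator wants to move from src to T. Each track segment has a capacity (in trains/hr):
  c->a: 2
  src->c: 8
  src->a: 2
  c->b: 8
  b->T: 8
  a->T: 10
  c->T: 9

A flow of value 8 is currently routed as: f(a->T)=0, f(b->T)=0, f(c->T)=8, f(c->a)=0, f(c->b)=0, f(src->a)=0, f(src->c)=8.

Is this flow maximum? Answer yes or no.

Residual path src->a->T has bottleneck 2 > 0.
Pushing 2 along it raises the flow to 10, so the given flow is not maximum.

No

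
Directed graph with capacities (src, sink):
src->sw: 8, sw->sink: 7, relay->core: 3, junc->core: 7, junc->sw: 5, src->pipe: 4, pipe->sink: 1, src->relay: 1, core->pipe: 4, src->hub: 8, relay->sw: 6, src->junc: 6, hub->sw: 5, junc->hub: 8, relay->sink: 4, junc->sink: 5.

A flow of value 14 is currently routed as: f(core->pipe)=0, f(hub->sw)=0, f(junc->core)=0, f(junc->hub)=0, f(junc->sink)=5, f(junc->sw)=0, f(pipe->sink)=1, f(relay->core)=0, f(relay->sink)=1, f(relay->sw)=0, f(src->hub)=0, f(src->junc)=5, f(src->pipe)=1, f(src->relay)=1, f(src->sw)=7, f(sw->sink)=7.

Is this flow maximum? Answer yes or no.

Residual reachable from src: {core, hub, junc, pipe, src, sw}; sink is not reachable.
Saturated cut: src->relay, junc->sink, sw->sink, pipe->sink with total capacity 14 = current flow value. Flow is maximum.

Yes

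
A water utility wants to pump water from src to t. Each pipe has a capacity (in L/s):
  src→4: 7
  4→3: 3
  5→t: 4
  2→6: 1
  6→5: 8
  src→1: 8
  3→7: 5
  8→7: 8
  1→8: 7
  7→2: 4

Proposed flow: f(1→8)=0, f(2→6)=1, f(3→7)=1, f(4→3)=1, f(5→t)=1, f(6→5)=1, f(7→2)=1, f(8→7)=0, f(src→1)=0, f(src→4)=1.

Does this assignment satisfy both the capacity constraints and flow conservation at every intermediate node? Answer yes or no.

Every edge has 0 ≤ f(e) ≤ cap(e).
At each intermediate node, inflow equals outflow.

Yes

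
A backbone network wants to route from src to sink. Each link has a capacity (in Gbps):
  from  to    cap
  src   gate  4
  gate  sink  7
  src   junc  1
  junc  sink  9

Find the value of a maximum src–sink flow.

5

Augment src->junc->sink: bottleneck 1. Total 1.
Augment src->gate->sink: bottleneck 4. Total 5.
No augmenting path remains in the residual graph.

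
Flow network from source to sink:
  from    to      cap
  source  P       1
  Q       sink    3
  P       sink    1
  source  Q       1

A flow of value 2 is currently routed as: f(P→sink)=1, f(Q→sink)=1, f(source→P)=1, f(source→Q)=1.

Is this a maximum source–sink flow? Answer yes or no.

Residual reachable from source: {source}; sink is not reachable.
Saturated cut: source→P, source→Q with total capacity 2 = current flow value. Flow is maximum.

Yes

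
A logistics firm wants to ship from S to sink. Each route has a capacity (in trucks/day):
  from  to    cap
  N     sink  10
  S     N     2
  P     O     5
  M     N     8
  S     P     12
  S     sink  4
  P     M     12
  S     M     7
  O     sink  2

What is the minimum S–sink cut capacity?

Max flow = 16 (via 5 augmenting paths).
In the residual at optimum, the set reachable from S is {M, O, P, S}.
Cut edges: S→N (cap 2), S→sink (cap 4), O→sink (cap 2), M→N (cap 8). Sum = 16.

16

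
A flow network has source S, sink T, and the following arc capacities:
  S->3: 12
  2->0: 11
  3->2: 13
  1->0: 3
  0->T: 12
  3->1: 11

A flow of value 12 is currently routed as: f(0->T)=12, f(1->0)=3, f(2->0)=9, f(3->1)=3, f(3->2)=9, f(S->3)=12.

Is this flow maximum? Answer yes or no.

Yes

Residual reachable from S: {S}; T is not reachable.
Saturated cut: S->3 with total capacity 12 = current flow value. Flow is maximum.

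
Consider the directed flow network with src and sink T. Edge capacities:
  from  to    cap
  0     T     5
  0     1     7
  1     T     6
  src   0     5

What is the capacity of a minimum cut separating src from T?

5

Max flow = 5 (via 1 augmenting path).
In the residual at optimum, the set reachable from src is {src}.
Cut edges: src→0 (cap 5). Sum = 5.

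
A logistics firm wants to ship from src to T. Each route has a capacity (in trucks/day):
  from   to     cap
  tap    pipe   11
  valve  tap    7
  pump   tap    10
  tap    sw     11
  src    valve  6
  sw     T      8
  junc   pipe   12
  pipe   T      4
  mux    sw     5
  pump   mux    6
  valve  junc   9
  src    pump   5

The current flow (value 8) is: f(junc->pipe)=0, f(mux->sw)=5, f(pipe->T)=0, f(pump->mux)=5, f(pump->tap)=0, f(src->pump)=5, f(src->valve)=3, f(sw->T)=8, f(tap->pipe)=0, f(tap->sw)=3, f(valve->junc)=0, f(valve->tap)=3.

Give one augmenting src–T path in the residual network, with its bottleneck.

Residual along src->valve->tap->pipe->T: src->valve: 3, valve->tap: 4, tap->pipe: 11, pipe->T: 4.
Bottleneck = min = 3.

src->valve->tap->pipe->T, bottleneck 3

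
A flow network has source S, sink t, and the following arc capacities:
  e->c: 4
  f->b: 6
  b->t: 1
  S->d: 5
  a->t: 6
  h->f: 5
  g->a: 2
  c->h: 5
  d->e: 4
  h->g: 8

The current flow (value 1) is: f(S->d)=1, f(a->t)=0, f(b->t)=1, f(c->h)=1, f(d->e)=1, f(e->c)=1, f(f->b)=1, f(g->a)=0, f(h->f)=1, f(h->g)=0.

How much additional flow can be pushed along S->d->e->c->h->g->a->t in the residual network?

Residual capacities along the path: S->d: 4, d->e: 3, e->c: 3, c->h: 4, h->g: 8, g->a: 2, a->t: 6.
Minimum is 2.

2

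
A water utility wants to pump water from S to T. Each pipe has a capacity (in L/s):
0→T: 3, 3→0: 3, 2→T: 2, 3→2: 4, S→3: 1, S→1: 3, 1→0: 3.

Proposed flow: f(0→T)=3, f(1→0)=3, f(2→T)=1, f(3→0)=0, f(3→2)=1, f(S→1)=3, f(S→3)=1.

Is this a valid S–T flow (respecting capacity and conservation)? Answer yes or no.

Yes

Every edge has 0 ≤ f(e) ≤ cap(e).
At each intermediate node, inflow equals outflow.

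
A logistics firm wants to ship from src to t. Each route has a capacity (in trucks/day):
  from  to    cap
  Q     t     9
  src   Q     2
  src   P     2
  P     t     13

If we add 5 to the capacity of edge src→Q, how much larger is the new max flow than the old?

Original max flow = 4.
After raising cap(src→Q), augmenting paths through that edge carry 5 more units.
New max flow = 9. Increase = 5.

5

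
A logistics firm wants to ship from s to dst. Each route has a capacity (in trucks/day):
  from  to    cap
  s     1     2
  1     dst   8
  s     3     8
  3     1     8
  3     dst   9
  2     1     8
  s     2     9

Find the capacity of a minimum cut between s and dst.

16

Max flow = 16 (via 3 augmenting paths).
In the residual at optimum, the set reachable from s is {1, 2, s}.
Cut edges: s->3 (cap 8), 1->dst (cap 8). Sum = 16.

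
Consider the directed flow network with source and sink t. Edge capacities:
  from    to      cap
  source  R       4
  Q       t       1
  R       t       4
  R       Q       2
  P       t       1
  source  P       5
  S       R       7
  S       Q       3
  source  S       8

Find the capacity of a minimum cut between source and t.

6

Max flow = 6 (via 3 augmenting paths).
In the residual at optimum, the set reachable from source is {P, Q, R, S, source}.
Cut edges: R→t (cap 4), P→t (cap 1), Q→t (cap 1). Sum = 6.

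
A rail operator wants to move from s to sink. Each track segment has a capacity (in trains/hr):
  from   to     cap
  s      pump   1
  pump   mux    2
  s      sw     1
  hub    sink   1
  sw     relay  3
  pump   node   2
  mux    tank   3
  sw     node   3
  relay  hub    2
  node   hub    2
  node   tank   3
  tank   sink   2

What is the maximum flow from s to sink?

Augment s->sw->relay->hub->sink: bottleneck 1. Total 1.
Augment s->pump->node->tank->sink: bottleneck 1. Total 2.
No augmenting path remains in the residual graph.

2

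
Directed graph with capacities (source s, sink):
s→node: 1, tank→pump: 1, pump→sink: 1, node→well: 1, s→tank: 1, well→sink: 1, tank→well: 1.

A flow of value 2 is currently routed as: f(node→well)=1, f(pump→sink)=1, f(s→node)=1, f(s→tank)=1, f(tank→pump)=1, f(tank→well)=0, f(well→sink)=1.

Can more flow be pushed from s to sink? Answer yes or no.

No

Residual reachable from s: {s}; sink is not reachable.
Saturated cut: s→node, s→tank with total capacity 2 = current flow value. Flow is maximum.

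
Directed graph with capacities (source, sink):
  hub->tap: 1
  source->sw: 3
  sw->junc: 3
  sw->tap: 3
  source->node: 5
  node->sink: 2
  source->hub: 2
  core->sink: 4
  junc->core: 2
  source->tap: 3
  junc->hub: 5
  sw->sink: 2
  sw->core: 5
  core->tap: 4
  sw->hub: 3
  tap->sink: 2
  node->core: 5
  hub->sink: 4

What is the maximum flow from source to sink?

Augment source->node->sink: bottleneck 2. Total 2.
Augment source->sw->sink: bottleneck 2. Total 4.
Augment source->hub->sink: bottleneck 2. Total 6.
Augment source->tap->sink: bottleneck 2. Total 8.
Augment source->node->core->sink: bottleneck 3. Total 11.
Augment source->sw->hub->sink: bottleneck 1. Total 12.
No augmenting path remains in the residual graph.

12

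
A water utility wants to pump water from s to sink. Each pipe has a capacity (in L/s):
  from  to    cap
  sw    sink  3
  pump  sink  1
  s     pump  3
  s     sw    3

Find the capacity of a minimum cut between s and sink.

4

Max flow = 4 (via 2 augmenting paths).
In the residual at optimum, the set reachable from s is {pump, s}.
Cut edges: s→sw (cap 3), pump→sink (cap 1). Sum = 4.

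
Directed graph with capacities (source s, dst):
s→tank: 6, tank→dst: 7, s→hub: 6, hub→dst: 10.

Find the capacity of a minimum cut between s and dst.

Max flow = 12 (via 2 augmenting paths).
In the residual at optimum, the set reachable from s is {s}.
Cut edges: s→hub (cap 6), s→tank (cap 6). Sum = 12.

12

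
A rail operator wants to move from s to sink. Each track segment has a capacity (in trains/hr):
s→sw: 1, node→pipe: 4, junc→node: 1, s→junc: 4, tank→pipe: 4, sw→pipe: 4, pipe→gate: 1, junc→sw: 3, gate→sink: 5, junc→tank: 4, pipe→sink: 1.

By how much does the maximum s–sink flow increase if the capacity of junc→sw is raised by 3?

Original max flow = 2.
Edge junc→sw does not cross the min cut (source side {junc, node, pipe, s, sw, tank}), so extra capacity there cannot help.
New max flow = 2. Increase = 0.

0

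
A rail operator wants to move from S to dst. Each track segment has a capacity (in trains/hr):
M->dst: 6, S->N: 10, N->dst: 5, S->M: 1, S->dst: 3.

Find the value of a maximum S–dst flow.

Augment S->dst: bottleneck 3. Total 3.
Augment S->N->dst: bottleneck 5. Total 8.
Augment S->M->dst: bottleneck 1. Total 9.
No augmenting path remains in the residual graph.

9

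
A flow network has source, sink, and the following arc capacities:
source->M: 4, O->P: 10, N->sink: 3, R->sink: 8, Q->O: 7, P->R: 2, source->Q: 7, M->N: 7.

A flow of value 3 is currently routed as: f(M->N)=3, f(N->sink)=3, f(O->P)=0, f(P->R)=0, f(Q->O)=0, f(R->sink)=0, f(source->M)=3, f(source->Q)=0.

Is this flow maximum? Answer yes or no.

Residual path source->Q->O->P->R->sink has bottleneck 2 > 0.
Pushing 2 along it raises the flow to 5, so the given flow is not maximum.

No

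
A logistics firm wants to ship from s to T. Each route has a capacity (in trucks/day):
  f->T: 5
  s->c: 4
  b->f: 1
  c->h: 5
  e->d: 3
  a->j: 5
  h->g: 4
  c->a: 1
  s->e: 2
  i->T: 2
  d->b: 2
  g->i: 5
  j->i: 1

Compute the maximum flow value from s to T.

3

Augment s->e->d->b->f->T: bottleneck 1. Total 1.
Augment s->c->h->g->i->T: bottleneck 2. Total 3.
No augmenting path remains in the residual graph.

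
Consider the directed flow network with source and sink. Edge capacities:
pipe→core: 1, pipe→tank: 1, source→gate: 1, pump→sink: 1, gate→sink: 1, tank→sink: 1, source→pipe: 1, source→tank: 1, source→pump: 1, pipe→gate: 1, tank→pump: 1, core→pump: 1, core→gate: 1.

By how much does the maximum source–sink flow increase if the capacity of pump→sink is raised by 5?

Original max flow = 3.
After raising cap(pump→sink), augmenting paths through that edge carry 1 more unit.
New max flow = 4. Increase = 1.

1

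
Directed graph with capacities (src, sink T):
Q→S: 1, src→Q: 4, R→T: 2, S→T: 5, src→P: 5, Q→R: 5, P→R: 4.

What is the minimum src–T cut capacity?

3

Max flow = 3 (via 2 augmenting paths).
In the residual at optimum, the set reachable from src is {P, Q, R, src}.
Cut edges: Q→S (cap 1), R→T (cap 2). Sum = 3.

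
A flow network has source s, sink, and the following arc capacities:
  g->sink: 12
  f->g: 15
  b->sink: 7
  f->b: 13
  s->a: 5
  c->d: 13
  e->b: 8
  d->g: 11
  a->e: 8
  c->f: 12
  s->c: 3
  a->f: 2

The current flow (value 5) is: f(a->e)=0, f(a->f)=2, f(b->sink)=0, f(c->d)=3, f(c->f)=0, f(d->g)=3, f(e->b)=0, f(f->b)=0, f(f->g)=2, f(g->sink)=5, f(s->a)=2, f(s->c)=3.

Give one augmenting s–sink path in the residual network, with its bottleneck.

s->a->e->b->sink, bottleneck 3

Residual along s->a->e->b->sink: s->a: 3, a->e: 8, e->b: 8, b->sink: 7.
Bottleneck = min = 3.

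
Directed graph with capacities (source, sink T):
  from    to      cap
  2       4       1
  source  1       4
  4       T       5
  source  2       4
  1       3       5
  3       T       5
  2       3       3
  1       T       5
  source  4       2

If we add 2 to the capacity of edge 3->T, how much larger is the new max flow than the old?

0

Original max flow = 10.
Edge 3->T does not cross the min cut (source side {source}), so extra capacity there cannot help.
New max flow = 10. Increase = 0.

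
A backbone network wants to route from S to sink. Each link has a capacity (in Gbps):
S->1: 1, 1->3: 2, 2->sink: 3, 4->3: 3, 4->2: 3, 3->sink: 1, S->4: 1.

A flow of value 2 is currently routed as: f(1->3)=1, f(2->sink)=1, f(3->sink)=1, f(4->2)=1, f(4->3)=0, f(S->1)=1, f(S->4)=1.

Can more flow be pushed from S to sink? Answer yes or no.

Residual reachable from S: {S}; sink is not reachable.
Saturated cut: S->4, S->1 with total capacity 2 = current flow value. Flow is maximum.

No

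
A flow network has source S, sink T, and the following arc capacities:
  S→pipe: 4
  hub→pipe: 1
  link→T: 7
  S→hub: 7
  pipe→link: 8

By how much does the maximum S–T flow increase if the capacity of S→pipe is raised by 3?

2

Original max flow = 5.
After raising cap(S→pipe), augmenting paths through that edge carry 2 more units.
New max flow = 7. Increase = 2.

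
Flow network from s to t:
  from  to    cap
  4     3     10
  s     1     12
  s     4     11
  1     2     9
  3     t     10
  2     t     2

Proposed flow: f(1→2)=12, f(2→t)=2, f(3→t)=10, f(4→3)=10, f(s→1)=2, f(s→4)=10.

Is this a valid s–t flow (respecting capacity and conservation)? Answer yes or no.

Capacity violated on 1→2: flow 12 > capacity 9.

No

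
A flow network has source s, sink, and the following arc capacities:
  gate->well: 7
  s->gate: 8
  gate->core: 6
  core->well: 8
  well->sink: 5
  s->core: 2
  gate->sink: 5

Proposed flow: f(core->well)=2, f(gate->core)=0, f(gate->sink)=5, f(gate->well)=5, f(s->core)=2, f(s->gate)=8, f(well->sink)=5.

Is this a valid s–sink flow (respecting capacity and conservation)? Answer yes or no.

Conservation fails at gate: inflow 8 ≠ outflow 10.

No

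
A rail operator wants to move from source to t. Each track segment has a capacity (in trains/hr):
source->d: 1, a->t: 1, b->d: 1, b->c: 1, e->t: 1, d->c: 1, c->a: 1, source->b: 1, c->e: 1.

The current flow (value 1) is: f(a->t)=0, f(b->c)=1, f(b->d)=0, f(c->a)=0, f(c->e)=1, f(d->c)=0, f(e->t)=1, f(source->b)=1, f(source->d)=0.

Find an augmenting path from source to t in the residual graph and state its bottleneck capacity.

source->d->c->a->t, bottleneck 1

Residual along source->d->c->a->t: source->d: 1, d->c: 1, c->a: 1, a->t: 1.
Bottleneck = min = 1.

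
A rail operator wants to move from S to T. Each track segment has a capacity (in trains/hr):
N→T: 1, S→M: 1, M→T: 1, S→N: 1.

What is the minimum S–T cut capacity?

Max flow = 2 (via 2 augmenting paths).
In the residual at optimum, the set reachable from S is {S}.
Cut edges: S→M (cap 1), S→N (cap 1). Sum = 2.

2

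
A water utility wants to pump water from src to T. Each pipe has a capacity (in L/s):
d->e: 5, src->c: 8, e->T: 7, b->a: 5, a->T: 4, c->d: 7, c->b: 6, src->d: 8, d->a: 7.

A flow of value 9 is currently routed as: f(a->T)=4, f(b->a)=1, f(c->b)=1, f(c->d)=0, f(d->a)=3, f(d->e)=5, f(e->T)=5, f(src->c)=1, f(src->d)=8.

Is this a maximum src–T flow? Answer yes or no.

Yes

Residual reachable from src: {a, b, c, d, src}; T is not reachable.
Saturated cut: d->e, a->T with total capacity 9 = current flow value. Flow is maximum.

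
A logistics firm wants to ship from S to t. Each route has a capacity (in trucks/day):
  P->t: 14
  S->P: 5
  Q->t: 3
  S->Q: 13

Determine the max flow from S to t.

8

Augment S->Q->t: bottleneck 3. Total 3.
Augment S->P->t: bottleneck 5. Total 8.
No augmenting path remains in the residual graph.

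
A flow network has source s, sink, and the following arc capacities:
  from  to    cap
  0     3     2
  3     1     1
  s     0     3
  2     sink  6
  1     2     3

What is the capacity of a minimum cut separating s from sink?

Max flow = 1 (via 1 augmenting path).
In the residual at optimum, the set reachable from s is {0, 3, s}.
Cut edges: 3→1 (cap 1). Sum = 1.

1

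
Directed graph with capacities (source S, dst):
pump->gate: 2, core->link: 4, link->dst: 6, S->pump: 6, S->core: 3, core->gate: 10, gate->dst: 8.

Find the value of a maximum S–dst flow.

5

Augment S->pump->gate->dst: bottleneck 2. Total 2.
Augment S->core->gate->dst: bottleneck 3. Total 5.
No augmenting path remains in the residual graph.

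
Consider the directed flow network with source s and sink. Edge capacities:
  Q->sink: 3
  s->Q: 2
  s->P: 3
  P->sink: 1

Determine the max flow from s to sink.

3

Augment s->Q->sink: bottleneck 2. Total 2.
Augment s->P->sink: bottleneck 1. Total 3.
No augmenting path remains in the residual graph.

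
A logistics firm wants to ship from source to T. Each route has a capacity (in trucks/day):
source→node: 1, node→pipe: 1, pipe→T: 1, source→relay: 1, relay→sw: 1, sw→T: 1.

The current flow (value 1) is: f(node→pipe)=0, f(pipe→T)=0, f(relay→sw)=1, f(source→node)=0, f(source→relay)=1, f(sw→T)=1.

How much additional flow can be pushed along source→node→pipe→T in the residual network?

1

Residual capacities along the path: source→node: 1, node→pipe: 1, pipe→T: 1.
Minimum is 1.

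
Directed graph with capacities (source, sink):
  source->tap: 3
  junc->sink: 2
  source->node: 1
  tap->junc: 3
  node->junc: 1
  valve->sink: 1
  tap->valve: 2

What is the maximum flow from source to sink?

3

Augment source->tap->valve->sink: bottleneck 1. Total 1.
Augment source->tap->junc->sink: bottleneck 2. Total 3.
No augmenting path remains in the residual graph.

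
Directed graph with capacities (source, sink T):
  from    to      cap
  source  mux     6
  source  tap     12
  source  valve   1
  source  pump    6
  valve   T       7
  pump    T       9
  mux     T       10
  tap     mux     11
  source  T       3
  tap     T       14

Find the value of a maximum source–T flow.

Augment source→T: bottleneck 3. Total 3.
Augment source→tap→T: bottleneck 12. Total 15.
Augment source→pump→T: bottleneck 6. Total 21.
Augment source→valve→T: bottleneck 1. Total 22.
Augment source→mux→T: bottleneck 6. Total 28.
No augmenting path remains in the residual graph.

28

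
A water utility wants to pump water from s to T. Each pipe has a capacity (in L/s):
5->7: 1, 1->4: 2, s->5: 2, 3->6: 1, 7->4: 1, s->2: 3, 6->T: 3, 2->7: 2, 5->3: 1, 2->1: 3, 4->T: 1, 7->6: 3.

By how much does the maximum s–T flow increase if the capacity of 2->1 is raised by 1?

Original max flow = 4.
Edge 2->1 does not cross the min cut (source side {1, 2, 3, 4, 5, 6, 7, s}), so extra capacity there cannot help.
New max flow = 4. Increase = 0.

0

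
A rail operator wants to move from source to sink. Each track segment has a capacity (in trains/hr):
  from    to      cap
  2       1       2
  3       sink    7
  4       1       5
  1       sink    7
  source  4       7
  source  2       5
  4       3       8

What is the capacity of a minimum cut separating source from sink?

Max flow = 9 (via 2 augmenting paths).
In the residual at optimum, the set reachable from source is {2, source}.
Cut edges: source→4 (cap 7), 2→1 (cap 2). Sum = 9.

9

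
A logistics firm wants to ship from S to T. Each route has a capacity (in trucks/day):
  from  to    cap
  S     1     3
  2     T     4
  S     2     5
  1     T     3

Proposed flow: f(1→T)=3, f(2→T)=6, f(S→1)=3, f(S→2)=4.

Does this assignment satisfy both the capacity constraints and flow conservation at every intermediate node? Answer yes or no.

Capacity violated on 2→T: flow 6 > capacity 4.

No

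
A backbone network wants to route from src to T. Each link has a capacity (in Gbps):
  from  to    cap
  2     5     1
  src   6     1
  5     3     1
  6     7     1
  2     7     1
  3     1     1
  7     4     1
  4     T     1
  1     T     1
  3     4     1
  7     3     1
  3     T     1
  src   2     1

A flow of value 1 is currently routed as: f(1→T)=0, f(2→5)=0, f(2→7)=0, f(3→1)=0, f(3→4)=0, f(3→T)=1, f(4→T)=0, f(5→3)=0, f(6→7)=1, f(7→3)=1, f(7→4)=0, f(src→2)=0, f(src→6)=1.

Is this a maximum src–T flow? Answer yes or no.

Residual path src→2→7→4→T has bottleneck 1 > 0.
Pushing 1 along it raises the flow to 2, so the given flow is not maximum.

No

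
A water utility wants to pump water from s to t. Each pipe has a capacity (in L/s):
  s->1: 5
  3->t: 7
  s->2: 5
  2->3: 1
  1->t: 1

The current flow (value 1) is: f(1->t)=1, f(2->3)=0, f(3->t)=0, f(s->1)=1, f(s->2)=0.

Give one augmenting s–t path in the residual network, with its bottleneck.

s->2->3->t, bottleneck 1

Residual along s->2->3->t: s->2: 5, 2->3: 1, 3->t: 7.
Bottleneck = min = 1.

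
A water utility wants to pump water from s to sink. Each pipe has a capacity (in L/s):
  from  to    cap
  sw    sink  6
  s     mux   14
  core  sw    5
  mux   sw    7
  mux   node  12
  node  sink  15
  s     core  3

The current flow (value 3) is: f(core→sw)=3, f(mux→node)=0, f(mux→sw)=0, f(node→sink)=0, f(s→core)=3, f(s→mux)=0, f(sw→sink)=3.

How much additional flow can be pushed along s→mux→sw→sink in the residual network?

Residual capacities along the path: s→mux: 14, mux→sw: 7, sw→sink: 3.
Minimum is 3.

3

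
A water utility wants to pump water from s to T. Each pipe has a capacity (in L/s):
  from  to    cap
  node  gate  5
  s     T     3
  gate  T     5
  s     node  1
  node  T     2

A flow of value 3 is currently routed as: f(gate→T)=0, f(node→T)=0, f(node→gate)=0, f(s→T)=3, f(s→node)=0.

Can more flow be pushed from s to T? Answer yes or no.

Yes

Residual path s→node→T has bottleneck 1 > 0.
Pushing 1 along it raises the flow to 4, so the given flow is not maximum.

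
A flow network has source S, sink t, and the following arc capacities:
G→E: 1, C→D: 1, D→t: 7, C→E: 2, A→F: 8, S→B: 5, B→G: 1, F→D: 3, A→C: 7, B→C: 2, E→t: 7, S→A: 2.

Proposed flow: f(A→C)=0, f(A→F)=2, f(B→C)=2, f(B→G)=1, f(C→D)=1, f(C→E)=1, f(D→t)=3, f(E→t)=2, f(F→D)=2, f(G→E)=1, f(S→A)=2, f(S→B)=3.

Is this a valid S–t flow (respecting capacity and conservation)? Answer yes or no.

Yes

Every edge has 0 ≤ f(e) ≤ cap(e).
At each intermediate node, inflow equals outflow.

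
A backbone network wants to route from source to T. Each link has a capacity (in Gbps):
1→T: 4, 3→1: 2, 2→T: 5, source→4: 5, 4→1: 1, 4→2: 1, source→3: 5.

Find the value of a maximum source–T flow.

Augment source→4→2→T: bottleneck 1. Total 1.
Augment source→4→1→T: bottleneck 1. Total 2.
Augment source→3→1→T: bottleneck 2. Total 4.
No augmenting path remains in the residual graph.

4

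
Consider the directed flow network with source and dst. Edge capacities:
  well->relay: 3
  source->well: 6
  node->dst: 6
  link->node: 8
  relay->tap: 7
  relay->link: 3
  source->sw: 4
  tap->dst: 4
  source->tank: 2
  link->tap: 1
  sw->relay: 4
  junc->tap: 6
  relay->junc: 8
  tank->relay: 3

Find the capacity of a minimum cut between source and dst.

7

Max flow = 7 (via 3 augmenting paths).
In the residual at optimum, the set reachable from source is {junc, relay, source, sw, tank, tap, well}.
Cut edges: relay->link (cap 3), tap->dst (cap 4). Sum = 7.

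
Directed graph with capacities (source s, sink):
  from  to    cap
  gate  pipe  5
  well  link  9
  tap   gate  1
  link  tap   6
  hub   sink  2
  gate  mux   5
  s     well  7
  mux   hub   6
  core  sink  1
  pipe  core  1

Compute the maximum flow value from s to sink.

Augment s→well→link→tap→gate→mux→hub→sink: bottleneck 1. Total 1.
No augmenting path remains in the residual graph.

1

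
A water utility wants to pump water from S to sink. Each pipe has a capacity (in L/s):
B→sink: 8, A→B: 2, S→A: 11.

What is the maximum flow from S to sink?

2

Augment S→A→B→sink: bottleneck 2. Total 2.
No augmenting path remains in the residual graph.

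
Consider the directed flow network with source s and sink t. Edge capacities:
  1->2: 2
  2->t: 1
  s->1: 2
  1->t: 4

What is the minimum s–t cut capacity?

2

Max flow = 2 (via 1 augmenting path).
In the residual at optimum, the set reachable from s is {s}.
Cut edges: s->1 (cap 2). Sum = 2.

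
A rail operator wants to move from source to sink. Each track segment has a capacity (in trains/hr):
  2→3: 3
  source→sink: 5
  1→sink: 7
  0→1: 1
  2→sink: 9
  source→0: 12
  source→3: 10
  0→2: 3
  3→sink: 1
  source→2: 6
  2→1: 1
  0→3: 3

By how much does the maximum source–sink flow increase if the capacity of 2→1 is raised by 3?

Original max flow = 16.
Edge 2→1 does not cross the min cut (source side {0, 3, source}), so extra capacity there cannot help.
New max flow = 16. Increase = 0.

0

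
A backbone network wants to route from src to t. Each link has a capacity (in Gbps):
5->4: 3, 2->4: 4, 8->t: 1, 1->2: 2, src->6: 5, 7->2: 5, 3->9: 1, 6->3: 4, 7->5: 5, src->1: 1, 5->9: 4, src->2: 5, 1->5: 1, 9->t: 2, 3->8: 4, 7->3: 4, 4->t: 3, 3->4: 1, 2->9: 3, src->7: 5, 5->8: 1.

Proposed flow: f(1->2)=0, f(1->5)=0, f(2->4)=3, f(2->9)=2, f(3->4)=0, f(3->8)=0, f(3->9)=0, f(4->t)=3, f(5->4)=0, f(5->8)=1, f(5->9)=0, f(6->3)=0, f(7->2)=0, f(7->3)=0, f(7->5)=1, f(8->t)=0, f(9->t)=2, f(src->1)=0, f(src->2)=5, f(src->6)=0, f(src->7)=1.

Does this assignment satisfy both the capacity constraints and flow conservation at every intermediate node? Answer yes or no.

Conservation fails at 8: inflow 1 ≠ outflow 0.

No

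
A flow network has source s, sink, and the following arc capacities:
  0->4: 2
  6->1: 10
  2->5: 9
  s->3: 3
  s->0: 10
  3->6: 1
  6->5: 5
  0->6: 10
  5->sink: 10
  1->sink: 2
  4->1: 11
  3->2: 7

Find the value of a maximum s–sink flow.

10

Augment s->0->4->1->sink: bottleneck 2. Total 2.
Augment s->0->6->5->sink: bottleneck 5. Total 7.
Augment s->3->2->5->sink: bottleneck 3. Total 10.
No augmenting path remains in the residual graph.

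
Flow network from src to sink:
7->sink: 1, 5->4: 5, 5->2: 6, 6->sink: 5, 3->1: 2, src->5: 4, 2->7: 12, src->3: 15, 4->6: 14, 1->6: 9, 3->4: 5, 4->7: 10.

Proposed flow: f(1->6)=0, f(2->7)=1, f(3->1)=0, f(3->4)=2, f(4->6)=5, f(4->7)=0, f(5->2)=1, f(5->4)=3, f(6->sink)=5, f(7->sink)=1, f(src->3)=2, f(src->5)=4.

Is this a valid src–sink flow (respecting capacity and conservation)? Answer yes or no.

Yes

Every edge has 0 ≤ f(e) ≤ cap(e).
At each intermediate node, inflow equals outflow.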